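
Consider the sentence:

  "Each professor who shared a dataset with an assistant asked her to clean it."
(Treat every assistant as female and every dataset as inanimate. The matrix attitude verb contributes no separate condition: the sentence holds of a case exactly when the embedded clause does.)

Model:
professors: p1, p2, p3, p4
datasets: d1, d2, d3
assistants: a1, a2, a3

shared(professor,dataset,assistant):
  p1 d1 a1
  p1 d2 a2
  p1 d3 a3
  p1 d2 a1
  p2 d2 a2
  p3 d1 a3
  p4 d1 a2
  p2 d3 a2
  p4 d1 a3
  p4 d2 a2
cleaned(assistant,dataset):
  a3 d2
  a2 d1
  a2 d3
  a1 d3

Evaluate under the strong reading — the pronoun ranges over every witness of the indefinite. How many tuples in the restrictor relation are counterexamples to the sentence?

"her" takes "an assistant" as antecedent and "it" takes "a dataset"; both are donkey pronouns co-varying with the restrictor.
Strong reading: for every (p,d,a) with shared(p,d,a), cleaned(a,d).
Restrictor triples: (p1,d1,a1)→cleaned(a1,d1) ✗  (p1,d2,a1)→cleaned(a1,d2) ✗  (p1,d2,a2)→cleaned(a2,d2) ✗  (p1,d3,a3)→cleaned(a3,d3) ✗  (p2,d2,a2)→cleaned(a2,d2) ✗  (p2,d3,a2)→cleaned(a2,d3) ✓  (p3,d1,a3)→cleaned(a3,d1) ✗  (p4,d1,a2)→cleaned(a2,d1) ✓  (p4,d1,a3)→cleaned(a3,d1) ✗  (p4,d2,a2)→cleaned(a2,d2) ✗
Counterexamples (restrictor triples failing the scope): 8.

8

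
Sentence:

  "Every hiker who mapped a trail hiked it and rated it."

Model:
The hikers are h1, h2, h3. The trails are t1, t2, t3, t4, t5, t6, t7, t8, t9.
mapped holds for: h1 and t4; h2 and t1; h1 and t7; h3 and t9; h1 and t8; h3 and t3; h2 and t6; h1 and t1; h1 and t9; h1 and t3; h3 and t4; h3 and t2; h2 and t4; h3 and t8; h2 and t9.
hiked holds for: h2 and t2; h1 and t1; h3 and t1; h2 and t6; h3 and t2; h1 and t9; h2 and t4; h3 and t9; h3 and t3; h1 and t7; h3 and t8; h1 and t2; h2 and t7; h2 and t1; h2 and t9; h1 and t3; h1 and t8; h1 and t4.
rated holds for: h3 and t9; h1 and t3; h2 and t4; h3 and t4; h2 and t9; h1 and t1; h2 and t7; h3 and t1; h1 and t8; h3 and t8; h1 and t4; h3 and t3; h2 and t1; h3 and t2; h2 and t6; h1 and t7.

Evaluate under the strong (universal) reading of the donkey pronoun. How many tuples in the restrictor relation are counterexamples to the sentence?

"it" takes "a trail" as antecedent — a donkey pronoun bound across the clause boundary.
Strong reading: for every (h,t) with mapped(h,t), hiked(h,t) ∧ rated(h,t).
Restrictor pairs: (h1,t1) ✓  (h1,t3) ✓  (h1,t4) ✓  (h1,t7) ✓  (h1,t8) ✓  (h1,t9) ✗  (h2,t1) ✓  (h2,t4) ✓  (h2,t6) ✓  (h2,t9) ✓  (h3,t2) ✓  (h3,t3) ✓  (h3,t4) ✗  (h3,t8) ✓  (h3,t9) ✓
Counterexamples (restrictor pairs failing the scope): 2.

2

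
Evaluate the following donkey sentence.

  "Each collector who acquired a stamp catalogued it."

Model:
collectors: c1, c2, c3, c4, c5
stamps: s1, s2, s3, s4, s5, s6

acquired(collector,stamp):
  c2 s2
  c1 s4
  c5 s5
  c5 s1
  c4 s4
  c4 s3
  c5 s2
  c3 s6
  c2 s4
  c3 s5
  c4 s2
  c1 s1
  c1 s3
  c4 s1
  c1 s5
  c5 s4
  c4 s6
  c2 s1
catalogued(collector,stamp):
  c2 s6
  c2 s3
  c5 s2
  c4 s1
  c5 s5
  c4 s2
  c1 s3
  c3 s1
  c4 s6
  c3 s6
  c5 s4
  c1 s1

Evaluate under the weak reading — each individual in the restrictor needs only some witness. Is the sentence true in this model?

False

"it" takes "a stamp" as antecedent — a donkey pronoun bound across the clause boundary.
Weak reading: every collector c with some acquired-stamp has at least one acquired-stamp s such that catalogued(c,s).
Per collector: c1:✓  c2:✗  c3:✓  c4:✓  c5:✓
c2 has no witness among its acquired-stamps.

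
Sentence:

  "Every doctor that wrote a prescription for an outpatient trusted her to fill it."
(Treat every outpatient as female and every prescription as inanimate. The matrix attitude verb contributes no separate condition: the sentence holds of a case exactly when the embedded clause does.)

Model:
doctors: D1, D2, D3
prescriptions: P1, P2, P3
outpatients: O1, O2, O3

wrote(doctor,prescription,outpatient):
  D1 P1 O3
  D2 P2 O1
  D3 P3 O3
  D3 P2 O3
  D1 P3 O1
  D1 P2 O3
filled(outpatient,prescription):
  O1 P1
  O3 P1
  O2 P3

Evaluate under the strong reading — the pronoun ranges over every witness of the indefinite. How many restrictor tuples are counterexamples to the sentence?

"her" takes "an outpatient" as antecedent and "it" takes "a prescription"; both are donkey pronouns co-varying with the restrictor.
Strong reading: for every (d,p,o) with wrote(d,p,o), filled(o,p).
Restrictor triples: (D1,P1,O3)→filled(O3,P1) ✓  (D1,P2,O3)→filled(O3,P2) ✗  (D1,P3,O1)→filled(O1,P3) ✗  (D2,P2,O1)→filled(O1,P2) ✗  (D3,P2,O3)→filled(O3,P2) ✗  (D3,P3,O3)→filled(O3,P3) ✗
Counterexamples (restrictor triples failing the scope): 5.

5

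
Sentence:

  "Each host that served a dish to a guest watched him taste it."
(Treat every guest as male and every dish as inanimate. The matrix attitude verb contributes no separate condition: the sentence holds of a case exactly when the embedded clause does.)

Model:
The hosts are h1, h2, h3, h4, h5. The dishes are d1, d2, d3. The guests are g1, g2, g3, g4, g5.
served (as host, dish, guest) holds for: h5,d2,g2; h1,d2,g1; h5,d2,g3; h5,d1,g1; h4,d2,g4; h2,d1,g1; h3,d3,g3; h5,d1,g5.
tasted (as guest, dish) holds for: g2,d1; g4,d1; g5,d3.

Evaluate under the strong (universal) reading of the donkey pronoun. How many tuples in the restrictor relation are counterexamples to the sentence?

8

"him" takes "a guest" as antecedent and "it" takes "a dish"; both are donkey pronouns co-varying with the restrictor.
Strong reading: for every (h,d,g) with served(h,d,g), tasted(g,d).
Restrictor triples: (h1,d2,g1)→tasted(g1,d2) ✗  (h2,d1,g1)→tasted(g1,d1) ✗  (h3,d3,g3)→tasted(g3,d3) ✗  (h4,d2,g4)→tasted(g4,d2) ✗  (h5,d1,g1)→tasted(g1,d1) ✗  (h5,d1,g5)→tasted(g5,d1) ✗  (h5,d2,g2)→tasted(g2,d2) ✗  (h5,d2,g3)→tasted(g3,d2) ✗
Counterexamples (restrictor triples failing the scope): 8.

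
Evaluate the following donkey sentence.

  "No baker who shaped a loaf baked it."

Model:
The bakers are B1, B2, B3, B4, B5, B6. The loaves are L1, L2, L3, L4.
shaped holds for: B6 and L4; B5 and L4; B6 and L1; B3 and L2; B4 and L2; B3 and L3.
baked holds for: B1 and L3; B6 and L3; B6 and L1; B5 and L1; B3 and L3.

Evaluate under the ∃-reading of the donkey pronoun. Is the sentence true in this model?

"it" takes "a loaf" as antecedent — a donkey pronoun bound across the clause boundary.
Truth condition: for no (b,l) with shaped(b,l) does baked(b,l) hold.
Restrictor pairs — does the scope hold? (B3,L2):fails  (B3,L3):holds  (B4,L2):fails  (B5,L4):fails  (B6,L1):holds  (B6,L4):fails
Scope holds for 2 pair(s), so the sentence is false.

False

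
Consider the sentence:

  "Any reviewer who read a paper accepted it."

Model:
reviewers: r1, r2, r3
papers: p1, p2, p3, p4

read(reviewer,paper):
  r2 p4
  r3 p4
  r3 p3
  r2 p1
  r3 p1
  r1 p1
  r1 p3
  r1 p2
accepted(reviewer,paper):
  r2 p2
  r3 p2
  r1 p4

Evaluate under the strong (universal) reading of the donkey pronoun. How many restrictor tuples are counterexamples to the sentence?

8

"it" takes "a paper" as antecedent — a donkey pronoun bound across the clause boundary.
Strong reading: for every (r,p) with read(r,p), accepted(r,p).
Restrictor pairs: (r1,p1) ✗  (r1,p2) ✗  (r1,p3) ✗  (r2,p1) ✗  (r2,p4) ✗  (r3,p1) ✗  (r3,p3) ✗  (r3,p4) ✗
Counterexamples (restrictor pairs failing the scope): 8.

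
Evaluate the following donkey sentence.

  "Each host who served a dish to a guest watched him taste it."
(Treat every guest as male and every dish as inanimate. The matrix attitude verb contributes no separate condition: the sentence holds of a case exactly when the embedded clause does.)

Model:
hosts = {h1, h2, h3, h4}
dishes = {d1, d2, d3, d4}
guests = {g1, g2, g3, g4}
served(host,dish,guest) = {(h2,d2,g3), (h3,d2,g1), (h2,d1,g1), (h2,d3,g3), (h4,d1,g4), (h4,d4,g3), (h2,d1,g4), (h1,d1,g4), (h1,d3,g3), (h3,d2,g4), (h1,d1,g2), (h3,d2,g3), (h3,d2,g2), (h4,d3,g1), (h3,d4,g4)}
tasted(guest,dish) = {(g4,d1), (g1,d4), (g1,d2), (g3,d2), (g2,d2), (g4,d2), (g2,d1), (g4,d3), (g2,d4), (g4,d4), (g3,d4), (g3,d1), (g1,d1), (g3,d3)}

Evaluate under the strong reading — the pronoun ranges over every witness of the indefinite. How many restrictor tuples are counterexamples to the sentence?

"him" takes "a guest" as antecedent and "it" takes "a dish"; both are donkey pronouns co-varying with the restrictor.
Strong reading: for every (h,d,g) with served(h,d,g), tasted(g,d).
Restrictor triples: (h1,d1,g2)→tasted(g2,d1) ✓  (h1,d1,g4)→tasted(g4,d1) ✓  (h1,d3,g3)→tasted(g3,d3) ✓  (h2,d1,g1)→tasted(g1,d1) ✓  (h2,d1,g4)→tasted(g4,d1) ✓  (h2,d2,g3)→tasted(g3,d2) ✓  (h2,d3,g3)→tasted(g3,d3) ✓  (h3,d2,g1)→tasted(g1,d2) ✓  (h3,d2,g2)→tasted(g2,d2) ✓  (h3,d2,g3)→tasted(g3,d2) ✓  (h3,d2,g4)→tasted(g4,d2) ✓  (h3,d4,g4)→tasted(g4,d4) ✓  (h4,d1,g4)→tasted(g4,d1) ✓  (h4,d3,g1)→tasted(g1,d3) ✗  (h4,d4,g3)→tasted(g3,d4) ✓
Counterexamples (restrictor triples failing the scope): 1.

1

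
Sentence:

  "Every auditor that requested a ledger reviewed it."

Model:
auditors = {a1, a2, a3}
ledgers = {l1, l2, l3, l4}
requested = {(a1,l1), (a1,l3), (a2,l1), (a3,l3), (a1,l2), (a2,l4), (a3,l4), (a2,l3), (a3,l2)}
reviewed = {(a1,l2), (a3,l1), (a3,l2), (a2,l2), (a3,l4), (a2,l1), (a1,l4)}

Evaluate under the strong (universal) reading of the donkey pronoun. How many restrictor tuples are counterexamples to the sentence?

"it" takes "a ledger" as antecedent — a donkey pronoun bound across the clause boundary.
Strong reading: for every (a,l) with requested(a,l), reviewed(a,l).
Restrictor pairs: (a1,l1) ✗  (a1,l2) ✓  (a1,l3) ✗  (a2,l1) ✓  (a2,l3) ✗  (a2,l4) ✗  (a3,l2) ✓  (a3,l3) ✗  (a3,l4) ✓
Counterexamples (restrictor pairs failing the scope): 5.

5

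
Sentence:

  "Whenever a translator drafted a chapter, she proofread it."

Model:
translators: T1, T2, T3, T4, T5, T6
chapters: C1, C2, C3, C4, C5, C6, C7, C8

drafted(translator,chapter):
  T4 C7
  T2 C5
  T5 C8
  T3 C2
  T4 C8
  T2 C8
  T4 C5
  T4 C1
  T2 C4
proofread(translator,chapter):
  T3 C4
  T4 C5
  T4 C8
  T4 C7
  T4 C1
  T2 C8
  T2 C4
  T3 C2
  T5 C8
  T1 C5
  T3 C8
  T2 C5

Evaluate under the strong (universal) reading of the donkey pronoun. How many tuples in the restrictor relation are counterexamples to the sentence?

"it" takes "a chapter" as antecedent — a donkey pronoun bound across the clause boundary.
Strong reading: for every (t,c) with drafted(t,c), proofread(t,c).
Restrictor pairs: (T2,C4) ✓  (T2,C5) ✓  (T2,C8) ✓  (T3,C2) ✓  (T4,C1) ✓  (T4,C5) ✓  (T4,C7) ✓  (T4,C8) ✓  (T5,C8) ✓
Counterexamples (restrictor pairs failing the scope): 0.

0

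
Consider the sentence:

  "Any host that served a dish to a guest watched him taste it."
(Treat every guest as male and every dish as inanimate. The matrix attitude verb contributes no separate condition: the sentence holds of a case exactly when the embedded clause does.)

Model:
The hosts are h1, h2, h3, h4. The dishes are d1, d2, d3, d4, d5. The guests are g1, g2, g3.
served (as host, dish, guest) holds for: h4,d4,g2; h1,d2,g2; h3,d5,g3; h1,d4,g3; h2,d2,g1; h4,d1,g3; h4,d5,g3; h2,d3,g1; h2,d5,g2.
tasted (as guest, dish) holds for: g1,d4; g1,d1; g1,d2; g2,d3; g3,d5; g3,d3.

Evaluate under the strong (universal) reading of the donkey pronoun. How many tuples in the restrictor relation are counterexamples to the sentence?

"him" takes "a guest" as antecedent and "it" takes "a dish"; both are donkey pronouns co-varying with the restrictor.
Strong reading: for every (h,d,g) with served(h,d,g), tasted(g,d).
Restrictor triples: (h1,d2,g2)→tasted(g2,d2) ✗  (h1,d4,g3)→tasted(g3,d4) ✗  (h2,d2,g1)→tasted(g1,d2) ✓  (h2,d3,g1)→tasted(g1,d3) ✗  (h2,d5,g2)→tasted(g2,d5) ✗  (h3,d5,g3)→tasted(g3,d5) ✓  (h4,d1,g3)→tasted(g3,d1) ✗  (h4,d4,g2)→tasted(g2,d4) ✗  (h4,d5,g3)→tasted(g3,d5) ✓
Counterexamples (restrictor triples failing the scope): 6.

6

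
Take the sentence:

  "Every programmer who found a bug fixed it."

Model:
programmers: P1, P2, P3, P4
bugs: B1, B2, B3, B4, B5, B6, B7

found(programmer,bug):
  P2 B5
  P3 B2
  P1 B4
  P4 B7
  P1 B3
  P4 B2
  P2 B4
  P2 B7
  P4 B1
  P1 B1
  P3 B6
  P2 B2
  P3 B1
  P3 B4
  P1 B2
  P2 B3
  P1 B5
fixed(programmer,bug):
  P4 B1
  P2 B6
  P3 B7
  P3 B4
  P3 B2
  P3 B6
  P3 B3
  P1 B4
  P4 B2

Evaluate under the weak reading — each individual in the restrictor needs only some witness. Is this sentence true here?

False

"it" takes "a bug" as antecedent — a donkey pronoun bound across the clause boundary.
Weak reading: every programmer p with some found-bug has at least one found-bug b such that fixed(p,b).
Per programmer: P1:✓  P2:✗  P3:✓  P4:✓
P2 has no witness among its found-bugs.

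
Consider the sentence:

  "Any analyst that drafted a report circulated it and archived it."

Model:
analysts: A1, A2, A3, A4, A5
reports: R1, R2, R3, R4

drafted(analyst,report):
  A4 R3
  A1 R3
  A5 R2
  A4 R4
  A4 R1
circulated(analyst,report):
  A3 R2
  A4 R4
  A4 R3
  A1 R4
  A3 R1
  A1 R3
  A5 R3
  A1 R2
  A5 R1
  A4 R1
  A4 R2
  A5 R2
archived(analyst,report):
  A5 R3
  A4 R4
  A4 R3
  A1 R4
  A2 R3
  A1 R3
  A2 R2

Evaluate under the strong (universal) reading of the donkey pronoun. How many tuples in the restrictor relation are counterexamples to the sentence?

2

"it" takes "a report" as antecedent — a donkey pronoun bound across the clause boundary.
Strong reading: for every (a,r) with drafted(a,r), circulated(a,r) ∧ archived(a,r).
Restrictor pairs: (A1,R3) ✓  (A4,R1) ✗  (A4,R3) ✓  (A4,R4) ✓  (A5,R2) ✗
Counterexamples (restrictor pairs failing the scope): 2.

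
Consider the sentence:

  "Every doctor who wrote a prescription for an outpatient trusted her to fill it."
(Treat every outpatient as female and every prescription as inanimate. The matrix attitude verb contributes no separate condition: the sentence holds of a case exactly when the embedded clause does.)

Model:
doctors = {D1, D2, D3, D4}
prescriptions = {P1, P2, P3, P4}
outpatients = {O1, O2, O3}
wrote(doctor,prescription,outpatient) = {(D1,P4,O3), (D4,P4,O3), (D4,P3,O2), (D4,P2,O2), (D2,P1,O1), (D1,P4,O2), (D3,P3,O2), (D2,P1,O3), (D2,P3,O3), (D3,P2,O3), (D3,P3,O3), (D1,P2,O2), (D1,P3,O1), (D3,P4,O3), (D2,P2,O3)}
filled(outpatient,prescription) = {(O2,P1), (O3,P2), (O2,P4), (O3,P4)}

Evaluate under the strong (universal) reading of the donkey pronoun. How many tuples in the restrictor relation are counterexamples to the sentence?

"her" takes "an outpatient" as antecedent and "it" takes "a prescription"; both are donkey pronouns co-varying with the restrictor.
Strong reading: for every (d,p,o) with wrote(d,p,o), filled(o,p).
Restrictor triples: (D1,P2,O2)→filled(O2,P2) ✗  (D1,P3,O1)→filled(O1,P3) ✗  (D1,P4,O2)→filled(O2,P4) ✓  (D1,P4,O3)→filled(O3,P4) ✓  (D2,P1,O1)→filled(O1,P1) ✗  (D2,P1,O3)→filled(O3,P1) ✗  (D2,P2,O3)→filled(O3,P2) ✓  (D2,P3,O3)→filled(O3,P3) ✗  (D3,P2,O3)→filled(O3,P2) ✓  (D3,P3,O2)→filled(O2,P3) ✗  (D3,P3,O3)→filled(O3,P3) ✗  (D3,P4,O3)→filled(O3,P4) ✓  (D4,P2,O2)→filled(O2,P2) ✗  (D4,P3,O2)→filled(O2,P3) ✗  (D4,P4,O3)→filled(O3,P4) ✓
Counterexamples (restrictor triples failing the scope): 9.

9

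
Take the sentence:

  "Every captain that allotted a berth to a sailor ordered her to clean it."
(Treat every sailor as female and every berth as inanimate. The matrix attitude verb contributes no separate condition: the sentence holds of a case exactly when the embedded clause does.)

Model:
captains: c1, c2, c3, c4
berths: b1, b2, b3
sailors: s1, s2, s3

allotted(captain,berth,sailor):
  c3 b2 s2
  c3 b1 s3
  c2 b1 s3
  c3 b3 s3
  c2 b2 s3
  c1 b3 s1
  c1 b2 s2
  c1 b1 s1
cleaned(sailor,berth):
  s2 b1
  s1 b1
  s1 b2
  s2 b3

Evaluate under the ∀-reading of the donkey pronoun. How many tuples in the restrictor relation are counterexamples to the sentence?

"her" takes "a sailor" as antecedent and "it" takes "a berth"; both are donkey pronouns co-varying with the restrictor.
Strong reading: for every (c,b,s) with allotted(c,b,s), cleaned(s,b).
Restrictor triples: (c1,b1,s1)→cleaned(s1,b1) ✓  (c1,b2,s2)→cleaned(s2,b2) ✗  (c1,b3,s1)→cleaned(s1,b3) ✗  (c2,b1,s3)→cleaned(s3,b1) ✗  (c2,b2,s3)→cleaned(s3,b2) ✗  (c3,b1,s3)→cleaned(s3,b1) ✗  (c3,b2,s2)→cleaned(s2,b2) ✗  (c3,b3,s3)→cleaned(s3,b3) ✗
Counterexamples (restrictor triples failing the scope): 7.

7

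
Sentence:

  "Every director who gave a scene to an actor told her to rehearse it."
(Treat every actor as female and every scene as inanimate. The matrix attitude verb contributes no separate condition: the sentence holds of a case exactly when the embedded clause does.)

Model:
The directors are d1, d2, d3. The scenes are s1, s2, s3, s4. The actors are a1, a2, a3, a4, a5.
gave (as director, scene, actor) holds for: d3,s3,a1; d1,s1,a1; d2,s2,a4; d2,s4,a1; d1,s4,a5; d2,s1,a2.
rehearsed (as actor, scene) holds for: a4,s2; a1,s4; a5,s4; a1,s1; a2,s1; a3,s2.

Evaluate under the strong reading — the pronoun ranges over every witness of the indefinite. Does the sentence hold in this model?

"her" takes "an actor" as antecedent and "it" takes "a scene"; both are donkey pronouns co-varying with the restrictor.
Strong reading: for every (d,s,a) with gave(d,s,a), rehearsed(a,s).
Restrictor triples: (d1,s1,a1)→rehearsed(a1,s1) ✓  (d1,s4,a5)→rehearsed(a5,s4) ✓  (d2,s1,a2)→rehearsed(a2,s1) ✓  (d2,s2,a4)→rehearsed(a4,s2) ✓  (d2,s4,a1)→rehearsed(a1,s4) ✓  (d3,s3,a1)→rehearsed(a1,s3) ✗
Counterexample: (d3,s3,a1) — rehearsed(a1,s3) does not hold.

False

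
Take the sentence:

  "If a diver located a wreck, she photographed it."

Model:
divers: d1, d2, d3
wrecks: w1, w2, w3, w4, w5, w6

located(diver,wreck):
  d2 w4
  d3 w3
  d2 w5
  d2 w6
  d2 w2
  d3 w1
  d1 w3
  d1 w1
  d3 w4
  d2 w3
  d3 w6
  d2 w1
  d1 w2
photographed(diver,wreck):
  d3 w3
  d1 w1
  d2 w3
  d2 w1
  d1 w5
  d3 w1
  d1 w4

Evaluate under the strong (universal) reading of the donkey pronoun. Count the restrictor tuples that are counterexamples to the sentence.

8

"it" takes "a wreck" as antecedent — a donkey pronoun bound across the clause boundary.
Strong reading: for every (d,w) with located(d,w), photographed(d,w).
Restrictor pairs: (d1,w1) ✓  (d1,w2) ✗  (d1,w3) ✗  (d2,w1) ✓  (d2,w2) ✗  (d2,w3) ✓  (d2,w4) ✗  (d2,w5) ✗  (d2,w6) ✗  (d3,w1) ✓  (d3,w3) ✓  (d3,w4) ✗  (d3,w6) ✗
Counterexamples (restrictor pairs failing the scope): 8.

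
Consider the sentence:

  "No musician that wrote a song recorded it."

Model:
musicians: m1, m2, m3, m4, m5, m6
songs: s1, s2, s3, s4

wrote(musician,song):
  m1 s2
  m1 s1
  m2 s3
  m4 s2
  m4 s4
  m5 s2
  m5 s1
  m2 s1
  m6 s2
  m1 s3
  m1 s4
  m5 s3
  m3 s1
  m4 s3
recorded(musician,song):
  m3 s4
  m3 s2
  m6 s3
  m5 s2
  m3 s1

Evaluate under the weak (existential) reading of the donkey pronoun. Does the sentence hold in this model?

"it" takes "a song" as antecedent — a donkey pronoun bound across the clause boundary.
Truth condition: for no (m,s) with wrote(m,s) does recorded(m,s) hold.
Restrictor pairs — does the scope hold? (m1,s1):fails  (m1,s2):fails  (m1,s3):fails  (m1,s4):fails  (m2,s1):fails  (m2,s3):fails  (m3,s1):holds  (m4,s2):fails  (m4,s3):fails  (m4,s4):fails  (m5,s1):fails  (m5,s2):holds  (m5,s3):fails  (m6,s2):fails
Scope holds for 2 pair(s), so the sentence is false.

False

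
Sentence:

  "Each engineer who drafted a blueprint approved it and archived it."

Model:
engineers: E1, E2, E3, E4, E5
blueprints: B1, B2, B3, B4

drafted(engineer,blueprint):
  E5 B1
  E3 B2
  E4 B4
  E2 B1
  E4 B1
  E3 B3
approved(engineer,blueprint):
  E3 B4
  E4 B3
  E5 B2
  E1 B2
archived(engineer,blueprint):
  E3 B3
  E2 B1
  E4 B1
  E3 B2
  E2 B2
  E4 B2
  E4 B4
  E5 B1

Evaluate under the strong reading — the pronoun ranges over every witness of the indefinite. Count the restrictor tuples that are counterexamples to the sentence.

6

"it" takes "a blueprint" as antecedent — a donkey pronoun bound across the clause boundary.
Strong reading: for every (e,b) with drafted(e,b), approved(e,b) ∧ archived(e,b).
Restrictor pairs: (E2,B1) ✗  (E3,B2) ✗  (E3,B3) ✗  (E4,B1) ✗  (E4,B4) ✗  (E5,B1) ✗
Counterexamples (restrictor pairs failing the scope): 6.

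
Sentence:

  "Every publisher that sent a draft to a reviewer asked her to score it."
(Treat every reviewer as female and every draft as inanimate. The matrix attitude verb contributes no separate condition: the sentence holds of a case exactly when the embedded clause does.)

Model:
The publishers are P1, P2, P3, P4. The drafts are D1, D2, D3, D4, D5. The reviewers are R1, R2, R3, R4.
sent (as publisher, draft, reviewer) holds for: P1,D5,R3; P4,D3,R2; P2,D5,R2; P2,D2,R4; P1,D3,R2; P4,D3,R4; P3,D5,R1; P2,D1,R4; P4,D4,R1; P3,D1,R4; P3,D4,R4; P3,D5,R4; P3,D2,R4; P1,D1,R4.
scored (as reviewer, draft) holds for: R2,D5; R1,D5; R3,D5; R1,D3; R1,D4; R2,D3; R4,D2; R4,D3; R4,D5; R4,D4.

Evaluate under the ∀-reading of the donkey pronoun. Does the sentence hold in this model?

"her" takes "a reviewer" as antecedent and "it" takes "a draft"; both are donkey pronouns co-varying with the restrictor.
Strong reading: for every (p,d,r) with sent(p,d,r), scored(r,d).
Restrictor triples: (P1,D1,R4)→scored(R4,D1) ✗  (P1,D3,R2)→scored(R2,D3) ✓  (P1,D5,R3)→scored(R3,D5) ✓  (P2,D1,R4)→scored(R4,D1) ✗  (P2,D2,R4)→scored(R4,D2) ✓  (P2,D5,R2)→scored(R2,D5) ✓  (P3,D1,R4)→scored(R4,D1) ✗  (P3,D2,R4)→scored(R4,D2) ✓  (P3,D4,R4)→scored(R4,D4) ✓  (P3,D5,R1)→scored(R1,D5) ✓  (P3,D5,R4)→scored(R4,D5) ✓  (P4,D3,R2)→scored(R2,D3) ✓  (P4,D3,R4)→scored(R4,D3) ✓  (P4,D4,R1)→scored(R1,D4) ✓
Counterexample: (P1,D1,R4) — scored(R4,D1) does not hold.

False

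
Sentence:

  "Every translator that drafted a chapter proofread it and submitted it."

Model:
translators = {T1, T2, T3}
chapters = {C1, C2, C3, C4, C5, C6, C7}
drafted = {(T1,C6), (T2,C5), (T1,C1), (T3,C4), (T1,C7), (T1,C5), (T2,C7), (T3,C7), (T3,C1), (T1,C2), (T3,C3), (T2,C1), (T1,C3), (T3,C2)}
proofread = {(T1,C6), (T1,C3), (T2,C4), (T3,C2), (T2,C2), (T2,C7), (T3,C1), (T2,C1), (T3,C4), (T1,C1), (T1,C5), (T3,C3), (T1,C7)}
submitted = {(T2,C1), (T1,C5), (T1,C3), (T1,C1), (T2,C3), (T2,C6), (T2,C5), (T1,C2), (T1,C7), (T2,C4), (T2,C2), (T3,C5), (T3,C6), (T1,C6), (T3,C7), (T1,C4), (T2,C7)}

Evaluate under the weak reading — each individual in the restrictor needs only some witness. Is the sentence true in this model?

"it" takes "a chapter" as antecedent — a donkey pronoun bound across the clause boundary.
Weak reading: every translator t with some drafted-chapter has at least one drafted-chapter c such that proofread(t,c) ∧ submitted(t,c).
Per translator: T1:✓  T2:✓  T3:✗
T3 has no witness among its drafted-chapters.

False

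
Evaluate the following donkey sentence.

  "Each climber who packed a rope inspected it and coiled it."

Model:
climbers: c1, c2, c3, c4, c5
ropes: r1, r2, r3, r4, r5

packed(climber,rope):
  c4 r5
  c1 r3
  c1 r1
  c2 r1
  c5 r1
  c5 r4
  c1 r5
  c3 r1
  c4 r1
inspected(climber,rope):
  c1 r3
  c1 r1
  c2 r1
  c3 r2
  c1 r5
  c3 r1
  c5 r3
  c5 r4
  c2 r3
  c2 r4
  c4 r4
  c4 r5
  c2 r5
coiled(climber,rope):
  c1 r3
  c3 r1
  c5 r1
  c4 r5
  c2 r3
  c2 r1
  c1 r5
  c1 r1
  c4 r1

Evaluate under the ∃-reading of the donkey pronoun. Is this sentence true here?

"it" takes "a rope" as antecedent — a donkey pronoun bound across the clause boundary.
Weak reading: every climber c with some packed-rope has at least one packed-rope r such that inspected(c,r) ∧ coiled(c,r).
Per climber: c1:✓  c2:✓  c3:✓  c4:✓  c5:✗
c5 has no witness among its packed-ropes.

False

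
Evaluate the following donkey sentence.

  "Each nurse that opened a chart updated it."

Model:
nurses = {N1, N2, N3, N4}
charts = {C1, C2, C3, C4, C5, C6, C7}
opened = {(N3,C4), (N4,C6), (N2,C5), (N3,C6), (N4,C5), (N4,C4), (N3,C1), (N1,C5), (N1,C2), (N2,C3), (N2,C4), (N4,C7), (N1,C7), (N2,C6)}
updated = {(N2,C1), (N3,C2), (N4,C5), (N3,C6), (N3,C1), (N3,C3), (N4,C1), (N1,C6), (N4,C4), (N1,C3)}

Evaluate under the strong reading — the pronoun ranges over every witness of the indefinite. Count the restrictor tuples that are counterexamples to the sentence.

10

"it" takes "a chart" as antecedent — a donkey pronoun bound across the clause boundary.
Strong reading: for every (n,c) with opened(n,c), updated(n,c).
Restrictor pairs: (N1,C2) ✗  (N1,C5) ✗  (N1,C7) ✗  (N2,C3) ✗  (N2,C4) ✗  (N2,C5) ✗  (N2,C6) ✗  (N3,C1) ✓  (N3,C4) ✗  (N3,C6) ✓  (N4,C4) ✓  (N4,C5) ✓  (N4,C6) ✗  (N4,C7) ✗
Counterexamples (restrictor pairs failing the scope): 10.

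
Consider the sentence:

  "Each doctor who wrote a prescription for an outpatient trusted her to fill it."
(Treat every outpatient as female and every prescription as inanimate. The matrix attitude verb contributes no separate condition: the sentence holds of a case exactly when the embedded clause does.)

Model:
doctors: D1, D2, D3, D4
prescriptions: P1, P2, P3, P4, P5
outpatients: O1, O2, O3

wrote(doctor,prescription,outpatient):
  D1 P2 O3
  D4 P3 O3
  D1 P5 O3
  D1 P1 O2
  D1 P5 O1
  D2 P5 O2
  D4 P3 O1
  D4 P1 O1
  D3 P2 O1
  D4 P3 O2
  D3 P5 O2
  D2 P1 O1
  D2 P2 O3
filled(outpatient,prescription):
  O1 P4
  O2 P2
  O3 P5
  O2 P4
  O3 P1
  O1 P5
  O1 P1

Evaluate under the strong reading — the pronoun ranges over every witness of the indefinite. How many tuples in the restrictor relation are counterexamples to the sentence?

9

"her" takes "an outpatient" as antecedent and "it" takes "a prescription"; both are donkey pronouns co-varying with the restrictor.
Strong reading: for every (d,p,o) with wrote(d,p,o), filled(o,p).
Restrictor triples: (D1,P1,O2)→filled(O2,P1) ✗  (D1,P2,O3)→filled(O3,P2) ✗  (D1,P5,O1)→filled(O1,P5) ✓  (D1,P5,O3)→filled(O3,P5) ✓  (D2,P1,O1)→filled(O1,P1) ✓  (D2,P2,O3)→filled(O3,P2) ✗  (D2,P5,O2)→filled(O2,P5) ✗  (D3,P2,O1)→filled(O1,P2) ✗  (D3,P5,O2)→filled(O2,P5) ✗  (D4,P1,O1)→filled(O1,P1) ✓  (D4,P3,O1)→filled(O1,P3) ✗  (D4,P3,O2)→filled(O2,P3) ✗  (D4,P3,O3)→filled(O3,P3) ✗
Counterexamples (restrictor triples failing the scope): 9.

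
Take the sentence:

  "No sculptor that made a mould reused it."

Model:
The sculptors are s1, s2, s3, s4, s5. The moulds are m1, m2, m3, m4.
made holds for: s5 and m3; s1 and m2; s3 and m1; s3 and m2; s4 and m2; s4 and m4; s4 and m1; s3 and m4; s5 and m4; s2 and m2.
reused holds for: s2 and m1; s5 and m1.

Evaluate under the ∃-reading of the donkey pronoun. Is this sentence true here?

True

"it" takes "a mould" as antecedent — a donkey pronoun bound across the clause boundary.
Truth condition: for no (s,m) with made(s,m) does reused(s,m) hold.
Restrictor pairs — does the scope hold? (s1,m2):fails  (s2,m2):fails  (s3,m1):fails  (s3,m2):fails  (s3,m4):fails  (s4,m1):fails  (s4,m2):fails  (s4,m4):fails  (s5,m3):fails  (s5,m4):fails
Scope holds for no restrictor pair, so the sentence is true.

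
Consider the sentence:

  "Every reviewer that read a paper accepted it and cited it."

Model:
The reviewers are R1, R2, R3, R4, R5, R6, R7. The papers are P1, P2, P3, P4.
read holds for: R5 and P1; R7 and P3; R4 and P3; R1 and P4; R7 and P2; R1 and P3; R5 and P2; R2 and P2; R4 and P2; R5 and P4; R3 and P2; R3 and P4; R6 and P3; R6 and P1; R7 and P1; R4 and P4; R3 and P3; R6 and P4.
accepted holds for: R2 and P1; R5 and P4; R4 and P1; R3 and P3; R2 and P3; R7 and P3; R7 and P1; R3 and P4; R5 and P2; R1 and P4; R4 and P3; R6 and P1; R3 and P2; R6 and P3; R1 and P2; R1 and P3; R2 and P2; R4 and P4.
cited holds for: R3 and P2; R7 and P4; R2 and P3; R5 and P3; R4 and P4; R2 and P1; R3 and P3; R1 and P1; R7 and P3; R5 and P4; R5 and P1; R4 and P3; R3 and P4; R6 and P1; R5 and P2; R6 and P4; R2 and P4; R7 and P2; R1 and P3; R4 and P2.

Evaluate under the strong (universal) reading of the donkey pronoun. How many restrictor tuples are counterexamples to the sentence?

8

"it" takes "a paper" as antecedent — a donkey pronoun bound across the clause boundary.
Strong reading: for every (r,p) with read(r,p), accepted(r,p) ∧ cited(r,p).
Restrictor pairs: (R1,P3) ✓  (R1,P4) ✗  (R2,P2) ✗  (R3,P2) ✓  (R3,P3) ✓  (R3,P4) ✓  (R4,P2) ✗  (R4,P3) ✓  (R4,P4) ✓  (R5,P1) ✗  (R5,P2) ✓  (R5,P4) ✓  (R6,P1) ✓  (R6,P3) ✗  (R6,P4) ✗  (R7,P1) ✗  (R7,P2) ✗  (R7,P3) ✓
Counterexamples (restrictor pairs failing the scope): 8.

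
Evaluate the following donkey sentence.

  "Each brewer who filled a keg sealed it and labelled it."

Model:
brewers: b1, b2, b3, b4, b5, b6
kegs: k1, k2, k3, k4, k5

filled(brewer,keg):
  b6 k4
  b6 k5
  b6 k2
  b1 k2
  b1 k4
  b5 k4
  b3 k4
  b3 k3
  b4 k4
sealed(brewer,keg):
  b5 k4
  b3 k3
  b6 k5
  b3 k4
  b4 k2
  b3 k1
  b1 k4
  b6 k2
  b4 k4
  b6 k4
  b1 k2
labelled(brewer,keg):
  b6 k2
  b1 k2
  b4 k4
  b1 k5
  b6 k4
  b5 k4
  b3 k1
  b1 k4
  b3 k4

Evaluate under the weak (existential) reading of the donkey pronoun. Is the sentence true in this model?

"it" takes "a keg" as antecedent — a donkey pronoun bound across the clause boundary.
Weak reading: every brewer b with some filled-keg has at least one filled-keg k such that sealed(b,k) ∧ labelled(b,k).
Per brewer: b1:✓  b3:✓  b4:✓  b5:✓  b6:✓
Every brewer in the restrictor has a witness.

True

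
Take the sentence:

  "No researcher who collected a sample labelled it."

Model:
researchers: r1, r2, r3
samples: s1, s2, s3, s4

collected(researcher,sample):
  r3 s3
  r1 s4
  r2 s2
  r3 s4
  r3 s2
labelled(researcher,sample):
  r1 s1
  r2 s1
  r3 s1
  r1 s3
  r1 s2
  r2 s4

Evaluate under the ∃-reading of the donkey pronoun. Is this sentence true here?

"it" takes "a sample" as antecedent — a donkey pronoun bound across the clause boundary.
Truth condition: for no (r,s) with collected(r,s) does labelled(r,s) hold.
Restrictor pairs — does the scope hold? (r1,s4):fails  (r2,s2):fails  (r3,s2):fails  (r3,s3):fails  (r3,s4):fails
Scope holds for no restrictor pair, so the sentence is true.

True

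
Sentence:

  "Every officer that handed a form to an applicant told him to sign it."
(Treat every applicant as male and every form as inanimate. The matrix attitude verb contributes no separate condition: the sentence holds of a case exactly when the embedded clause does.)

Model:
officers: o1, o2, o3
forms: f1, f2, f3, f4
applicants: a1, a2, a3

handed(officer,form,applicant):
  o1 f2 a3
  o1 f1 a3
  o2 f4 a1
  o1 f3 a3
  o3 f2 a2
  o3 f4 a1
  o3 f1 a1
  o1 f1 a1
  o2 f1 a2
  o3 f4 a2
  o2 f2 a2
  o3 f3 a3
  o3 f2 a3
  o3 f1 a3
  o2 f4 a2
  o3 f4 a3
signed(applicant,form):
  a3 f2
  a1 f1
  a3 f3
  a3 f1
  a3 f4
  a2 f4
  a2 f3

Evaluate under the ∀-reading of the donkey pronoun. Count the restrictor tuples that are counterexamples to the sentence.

"him" takes "an applicant" as antecedent and "it" takes "a form"; both are donkey pronouns co-varying with the restrictor.
Strong reading: for every (o,f,a) with handed(o,f,a), signed(a,f).
Restrictor triples: (o1,f1,a1)→signed(a1,f1) ✓  (o1,f1,a3)→signed(a3,f1) ✓  (o1,f2,a3)→signed(a3,f2) ✓  (o1,f3,a3)→signed(a3,f3) ✓  (o2,f1,a2)→signed(a2,f1) ✗  (o2,f2,a2)→signed(a2,f2) ✗  (o2,f4,a1)→signed(a1,f4) ✗  (o2,f4,a2)→signed(a2,f4) ✓  (o3,f1,a1)→signed(a1,f1) ✓  (o3,f1,a3)→signed(a3,f1) ✓  (o3,f2,a2)→signed(a2,f2) ✗  (o3,f2,a3)→signed(a3,f2) ✓  (o3,f3,a3)→signed(a3,f3) ✓  (o3,f4,a1)→signed(a1,f4) ✗  (o3,f4,a2)→signed(a2,f4) ✓  (o3,f4,a3)→signed(a3,f4) ✓
Counterexamples (restrictor triples failing the scope): 5.

5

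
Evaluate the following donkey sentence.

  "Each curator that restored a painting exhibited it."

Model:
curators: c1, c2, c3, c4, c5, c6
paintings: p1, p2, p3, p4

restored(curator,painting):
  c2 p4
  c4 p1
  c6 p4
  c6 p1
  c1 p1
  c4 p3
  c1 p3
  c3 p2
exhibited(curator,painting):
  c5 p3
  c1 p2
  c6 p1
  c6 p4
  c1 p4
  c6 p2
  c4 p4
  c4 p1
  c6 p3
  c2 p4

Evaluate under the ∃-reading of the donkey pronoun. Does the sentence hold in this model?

False

"it" takes "a painting" as antecedent — a donkey pronoun bound across the clause boundary.
Weak reading: every curator c with some restored-painting has at least one restored-painting p such that exhibited(c,p).
Per curator: c1:✗  c2:✓  c3:✗  c4:✓  c6:✓
c1 has no witness among its restored-paintings.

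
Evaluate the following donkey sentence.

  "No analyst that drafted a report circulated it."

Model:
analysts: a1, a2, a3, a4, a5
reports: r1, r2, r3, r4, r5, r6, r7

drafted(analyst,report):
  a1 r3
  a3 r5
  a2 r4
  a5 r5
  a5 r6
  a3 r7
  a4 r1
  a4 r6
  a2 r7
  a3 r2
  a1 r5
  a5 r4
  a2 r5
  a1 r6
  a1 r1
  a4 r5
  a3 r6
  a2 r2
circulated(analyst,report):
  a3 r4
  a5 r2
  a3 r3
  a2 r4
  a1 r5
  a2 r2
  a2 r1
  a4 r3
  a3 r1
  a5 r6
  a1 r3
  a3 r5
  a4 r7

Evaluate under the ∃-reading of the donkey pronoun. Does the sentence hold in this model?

"it" takes "a report" as antecedent — a donkey pronoun bound across the clause boundary.
Truth condition: for no (a,r) with drafted(a,r) does circulated(a,r) hold.
Restrictor pairs — does the scope hold? (a1,r1):fails  (a1,r3):holds  (a1,r5):holds  (a1,r6):fails  (a2,r2):holds  (a2,r4):holds  (a2,r5):fails  (a2,r7):fails  (a3,r2):fails  (a3,r5):holds  (a3,r6):fails  (a3,r7):fails  (a4,r1):fails  (a4,r5):fails  (a4,r6):fails  (a5,r4):fails  (a5,r5):fails  (a5,r6):holds
Scope holds for 6 pair(s), so the sentence is false.

False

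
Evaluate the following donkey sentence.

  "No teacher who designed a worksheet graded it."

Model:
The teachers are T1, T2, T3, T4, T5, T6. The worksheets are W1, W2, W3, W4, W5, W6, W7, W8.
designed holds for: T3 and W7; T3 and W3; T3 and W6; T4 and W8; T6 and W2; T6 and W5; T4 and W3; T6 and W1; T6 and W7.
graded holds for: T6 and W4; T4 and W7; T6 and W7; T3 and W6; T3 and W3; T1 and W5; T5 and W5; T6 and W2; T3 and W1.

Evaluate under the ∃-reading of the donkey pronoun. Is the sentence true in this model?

False

"it" takes "a worksheet" as antecedent — a donkey pronoun bound across the clause boundary.
Truth condition: for no (t,w) with designed(t,w) does graded(t,w) hold.
Restrictor pairs — does the scope hold? (T3,W3):holds  (T3,W6):holds  (T3,W7):fails  (T4,W3):fails  (T4,W8):fails  (T6,W1):fails  (T6,W2):holds  (T6,W5):fails  (T6,W7):holds
Scope holds for 4 pair(s), so the sentence is false.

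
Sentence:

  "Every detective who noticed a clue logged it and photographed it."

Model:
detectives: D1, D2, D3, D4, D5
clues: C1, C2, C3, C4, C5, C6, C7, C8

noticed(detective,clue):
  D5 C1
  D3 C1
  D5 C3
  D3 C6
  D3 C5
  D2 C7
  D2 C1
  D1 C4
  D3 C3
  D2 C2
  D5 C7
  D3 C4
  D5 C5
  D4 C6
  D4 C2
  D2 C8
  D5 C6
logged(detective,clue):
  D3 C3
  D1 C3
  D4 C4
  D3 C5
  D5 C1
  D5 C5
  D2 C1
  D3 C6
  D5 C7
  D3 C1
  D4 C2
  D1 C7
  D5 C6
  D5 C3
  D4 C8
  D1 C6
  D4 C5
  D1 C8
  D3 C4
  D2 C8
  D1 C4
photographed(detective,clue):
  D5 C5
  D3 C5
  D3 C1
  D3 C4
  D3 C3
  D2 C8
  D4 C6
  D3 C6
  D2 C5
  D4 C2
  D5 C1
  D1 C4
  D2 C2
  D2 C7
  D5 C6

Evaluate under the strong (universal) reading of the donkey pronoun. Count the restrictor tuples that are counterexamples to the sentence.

6

"it" takes "a clue" as antecedent — a donkey pronoun bound across the clause boundary.
Strong reading: for every (d,c) with noticed(d,c), logged(d,c) ∧ photographed(d,c).
Restrictor pairs: (D1,C4) ✓  (D2,C1) ✗  (D2,C2) ✗  (D2,C7) ✗  (D2,C8) ✓  (D3,C1) ✓  (D3,C3) ✓  (D3,C4) ✓  (D3,C5) ✓  (D3,C6) ✓  (D4,C2) ✓  (D4,C6) ✗  (D5,C1) ✓  (D5,C3) ✗  (D5,C5) ✓  (D5,C6) ✓  (D5,C7) ✗
Counterexamples (restrictor pairs failing the scope): 6.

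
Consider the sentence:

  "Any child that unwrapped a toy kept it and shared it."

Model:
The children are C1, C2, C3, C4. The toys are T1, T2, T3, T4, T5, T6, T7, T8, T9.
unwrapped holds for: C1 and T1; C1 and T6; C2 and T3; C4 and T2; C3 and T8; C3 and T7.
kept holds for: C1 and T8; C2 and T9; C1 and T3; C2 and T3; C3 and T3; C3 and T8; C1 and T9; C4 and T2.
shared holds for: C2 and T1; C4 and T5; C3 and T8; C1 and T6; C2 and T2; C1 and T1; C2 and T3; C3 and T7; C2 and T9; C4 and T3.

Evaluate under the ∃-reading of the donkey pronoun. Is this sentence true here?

"it" takes "a toy" as antecedent — a donkey pronoun bound across the clause boundary.
Weak reading: every child c with some unwrapped-toy has at least one unwrapped-toy t such that kept(c,t) ∧ shared(c,t).
Per child: C1:✗  C2:✓  C3:✓  C4:✗
C1 has no witness among its unwrapped-toys.

False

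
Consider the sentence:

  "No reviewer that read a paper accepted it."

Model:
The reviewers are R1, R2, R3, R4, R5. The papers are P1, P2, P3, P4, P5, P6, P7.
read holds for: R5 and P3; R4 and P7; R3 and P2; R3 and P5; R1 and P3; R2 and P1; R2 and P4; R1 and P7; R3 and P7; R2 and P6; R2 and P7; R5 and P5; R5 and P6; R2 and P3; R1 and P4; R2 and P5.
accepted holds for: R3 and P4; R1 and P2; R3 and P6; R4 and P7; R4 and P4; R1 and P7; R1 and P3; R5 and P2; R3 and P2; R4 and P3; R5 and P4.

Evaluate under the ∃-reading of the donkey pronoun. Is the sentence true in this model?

"it" takes "a paper" as antecedent — a donkey pronoun bound across the clause boundary.
Truth condition: for no (r,p) with read(r,p) does accepted(r,p) hold.
Restrictor pairs — does the scope hold? (R1,P3):holds  (R1,P4):fails  (R1,P7):holds  (R2,P1):fails  (R2,P3):fails  (R2,P4):fails  (R2,P5):fails  (R2,P6):fails  (R2,P7):fails  (R3,P2):holds  (R3,P5):fails  (R3,P7):fails  (R4,P7):holds  (R5,P3):fails  (R5,P5):fails  (R5,P6):fails
Scope holds for 4 pair(s), so the sentence is false.

False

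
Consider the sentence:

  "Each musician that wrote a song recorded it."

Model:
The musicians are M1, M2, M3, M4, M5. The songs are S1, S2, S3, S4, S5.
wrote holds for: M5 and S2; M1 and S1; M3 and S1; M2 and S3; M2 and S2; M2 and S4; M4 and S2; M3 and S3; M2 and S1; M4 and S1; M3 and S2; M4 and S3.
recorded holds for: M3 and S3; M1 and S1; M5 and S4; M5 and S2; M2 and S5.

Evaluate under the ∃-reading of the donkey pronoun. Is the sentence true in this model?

False

"it" takes "a song" as antecedent — a donkey pronoun bound across the clause boundary.
Weak reading: every musician m with some wrote-song has at least one wrote-song s such that recorded(m,s).
Per musician: M1:✓  M2:✗  M3:✓  M4:✗  M5:✓
M2 has no witness among its wrote-songs.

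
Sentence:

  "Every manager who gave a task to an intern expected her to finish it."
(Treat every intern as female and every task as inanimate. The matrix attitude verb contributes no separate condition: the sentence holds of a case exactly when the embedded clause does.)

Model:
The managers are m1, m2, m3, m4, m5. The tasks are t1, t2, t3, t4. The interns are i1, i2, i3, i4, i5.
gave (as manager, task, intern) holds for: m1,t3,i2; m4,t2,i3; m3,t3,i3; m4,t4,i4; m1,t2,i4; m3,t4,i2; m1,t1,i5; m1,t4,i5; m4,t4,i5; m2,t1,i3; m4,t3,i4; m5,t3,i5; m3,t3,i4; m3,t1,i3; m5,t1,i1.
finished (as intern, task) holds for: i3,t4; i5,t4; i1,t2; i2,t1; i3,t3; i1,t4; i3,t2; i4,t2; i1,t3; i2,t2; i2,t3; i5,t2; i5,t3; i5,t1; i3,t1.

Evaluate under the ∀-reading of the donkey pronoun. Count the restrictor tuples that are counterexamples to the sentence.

5

"her" takes "an intern" as antecedent and "it" takes "a task"; both are donkey pronouns co-varying with the restrictor.
Strong reading: for every (m,t,i) with gave(m,t,i), finished(i,t).
Restrictor triples: (m1,t1,i5)→finished(i5,t1) ✓  (m1,t2,i4)→finished(i4,t2) ✓  (m1,t3,i2)→finished(i2,t3) ✓  (m1,t4,i5)→finished(i5,t4) ✓  (m2,t1,i3)→finished(i3,t1) ✓  (m3,t1,i3)→finished(i3,t1) ✓  (m3,t3,i3)→finished(i3,t3) ✓  (m3,t3,i4)→finished(i4,t3) ✗  (m3,t4,i2)→finished(i2,t4) ✗  (m4,t2,i3)→finished(i3,t2) ✓  (m4,t3,i4)→finished(i4,t3) ✗  (m4,t4,i4)→finished(i4,t4) ✗  (m4,t4,i5)→finished(i5,t4) ✓  (m5,t1,i1)→finished(i1,t1) ✗  (m5,t3,i5)→finished(i5,t3) ✓
Counterexamples (restrictor triples failing the scope): 5.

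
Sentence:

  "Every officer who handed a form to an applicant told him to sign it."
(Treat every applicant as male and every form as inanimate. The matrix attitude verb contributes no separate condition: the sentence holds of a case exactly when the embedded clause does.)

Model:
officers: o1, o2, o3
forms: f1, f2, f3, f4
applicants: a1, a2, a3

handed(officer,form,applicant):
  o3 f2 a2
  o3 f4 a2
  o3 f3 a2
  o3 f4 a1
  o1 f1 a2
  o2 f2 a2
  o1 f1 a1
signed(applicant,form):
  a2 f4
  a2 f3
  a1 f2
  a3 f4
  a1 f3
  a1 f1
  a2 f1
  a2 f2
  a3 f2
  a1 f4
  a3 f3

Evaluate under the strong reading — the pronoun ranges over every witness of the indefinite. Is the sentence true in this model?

True

"him" takes "an applicant" as antecedent and "it" takes "a form"; both are donkey pronouns co-varying with the restrictor.
Strong reading: for every (o,f,a) with handed(o,f,a), signed(a,f).
Restrictor triples: (o1,f1,a1)→signed(a1,f1) ✓  (o1,f1,a2)→signed(a2,f1) ✓  (o2,f2,a2)→signed(a2,f2) ✓  (o3,f2,a2)→signed(a2,f2) ✓  (o3,f3,a2)→signed(a2,f3) ✓  (o3,f4,a1)→signed(a1,f4) ✓  (o3,f4,a2)→signed(a2,f4) ✓
Every restrictor triple satisfies the scope.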